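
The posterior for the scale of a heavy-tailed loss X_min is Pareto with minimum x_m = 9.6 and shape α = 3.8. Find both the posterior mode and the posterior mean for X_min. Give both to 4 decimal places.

MAP = 9.6000, posterior mean = 13.0286

The Pareto density is strictly decreasing on [x_m, ∞), so the mode is x_m = 9.6000.
Mean = α·x_m/(α−1) = 3.8·9.6/2.8 = 13.0286.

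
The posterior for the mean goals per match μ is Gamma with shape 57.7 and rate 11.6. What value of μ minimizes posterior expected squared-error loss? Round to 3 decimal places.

4.974

Mode = (α−1)/β = 56.7/11.6 = 4.888.
Mean = α/β = 57.7/11.6 = 4.974.
Squared-error loss ⇒ the optimal estimator is the posterior mean.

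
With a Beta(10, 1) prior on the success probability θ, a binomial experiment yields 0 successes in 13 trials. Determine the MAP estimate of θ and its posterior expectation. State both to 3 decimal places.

Posterior: Beta(10+0, 1+13) = Beta(10, 14).
Mode = (10−1)/(10+14−2) = 9/22 = 0.409.
Mean = 10/(10+14) = 10/24 = 0.417.

MAP = 0.409; posterior mean = 0.417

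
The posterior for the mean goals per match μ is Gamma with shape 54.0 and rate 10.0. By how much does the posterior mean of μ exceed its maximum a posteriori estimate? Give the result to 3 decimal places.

Mode = (α−1)/β = 53.0/10.0 = 5.300.
Mean = α/β = 54.0/10.0 = 5.400.
Difference = 5.400 − 5.300 = 0.100.
The mean is pulled above the mode by the posterior's right skew.

0.100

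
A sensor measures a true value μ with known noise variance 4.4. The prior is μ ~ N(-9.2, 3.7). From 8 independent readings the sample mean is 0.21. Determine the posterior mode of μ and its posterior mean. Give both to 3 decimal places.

μ_MAP = -1.008, E[μ|data] = -1.008

Posterior for μ is Normal. Precision-weighted mean: (1/3.7·-9.2 + 8/4.4·0.21) / (1/3.7 + 8/4.4) = -1.008.
A Normal posterior is symmetric, so mode = mean.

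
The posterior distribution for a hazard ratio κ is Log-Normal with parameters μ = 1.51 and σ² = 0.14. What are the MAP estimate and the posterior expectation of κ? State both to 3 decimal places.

Mode = exp(μ − σ²) = exp(1.37) = 3.935.
Mean = exp(μ + σ²/2) = exp(1.580) = 4.855.
Right-skewed posterior ⇒ mode < mean.

MAP = 3.935; posterior mean = 4.855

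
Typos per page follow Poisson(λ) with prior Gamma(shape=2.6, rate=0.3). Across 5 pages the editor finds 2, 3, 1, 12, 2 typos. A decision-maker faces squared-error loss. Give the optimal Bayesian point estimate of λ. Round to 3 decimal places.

Σ counts = 20. Posterior: Gamma(shape = 2.6+20 = 22.6, rate = 0.3+5 = 5.3).
Mode = (α−1)/β = 21.6/5.3 = 4.075.
Mean = α/β = 22.6/5.3 = 4.264.
Squared-error loss ⇒ the optimal estimator is the posterior mean.

4.264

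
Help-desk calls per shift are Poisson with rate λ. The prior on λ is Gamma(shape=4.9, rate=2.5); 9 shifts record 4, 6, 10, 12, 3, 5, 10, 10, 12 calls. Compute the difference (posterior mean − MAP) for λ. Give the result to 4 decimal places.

0.0870

Σ counts = 72. Posterior: Gamma(shape = 4.9+72 = 76.9, rate = 2.5+9 = 11.5).
Mode = (α−1)/β = 75.9/11.5 = 6.6000.
Mean = α/β = 76.9/11.5 = 6.6870.
Difference = 6.6870 − 6.6000 = 0.0870.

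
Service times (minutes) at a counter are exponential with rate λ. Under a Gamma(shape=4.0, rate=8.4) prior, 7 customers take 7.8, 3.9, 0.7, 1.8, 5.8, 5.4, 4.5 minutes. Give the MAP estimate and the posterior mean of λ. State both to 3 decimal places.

λ_MAP = 0.261, E[λ|data] = 0.287

Σ times = 29.9. Posterior: Gamma(shape = 4.0+7 = 11.0, rate = 8.4+29.9 = 38.3).
Mode = (α−1)/β = 10.0/38.3 = 0.261.
Mean = α/β = 11.0/38.3 = 0.287.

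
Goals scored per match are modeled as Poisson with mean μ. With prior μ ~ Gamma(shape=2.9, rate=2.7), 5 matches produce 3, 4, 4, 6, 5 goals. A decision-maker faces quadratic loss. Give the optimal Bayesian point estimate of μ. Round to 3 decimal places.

3.234

Σ counts = 22. Posterior: Gamma(shape = 2.9+22 = 24.9, rate = 2.7+5 = 7.7).
Mode = (α−1)/β = 23.9/7.7 = 3.104.
Mean = α/β = 24.9/7.7 = 3.234.
Quadratic loss ⇒ the optimal estimator is the posterior mean.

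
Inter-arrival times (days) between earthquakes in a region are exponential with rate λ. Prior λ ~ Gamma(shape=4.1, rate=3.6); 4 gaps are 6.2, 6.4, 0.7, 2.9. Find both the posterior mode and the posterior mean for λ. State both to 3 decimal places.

Σ times = 16.2. Posterior: Gamma(shape = 4.1+4 = 8.1, rate = 3.6+16.2 = 19.8).
Mode = (α−1)/β = 7.1/19.8 = 0.359.
Mean = α/β = 8.1/19.8 = 0.409.
The posterior is right-skewed, so the mean exceeds the mode.

posterior mode = 0.359, posterior mean = 0.409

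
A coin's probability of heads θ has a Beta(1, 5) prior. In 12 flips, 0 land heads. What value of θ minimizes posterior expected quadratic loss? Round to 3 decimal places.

Posterior: Beta(1+0, 5+12) = Beta(1, 17).
Since α = 1 ≤ 1 and β > 1, the Beta density is monotone decreasing on [0,1]; the mode is at 0.
Mean = 1/(1+17) = 0.056.
Quadratic loss ⇒ the optimal estimator is the posterior mean.

0.056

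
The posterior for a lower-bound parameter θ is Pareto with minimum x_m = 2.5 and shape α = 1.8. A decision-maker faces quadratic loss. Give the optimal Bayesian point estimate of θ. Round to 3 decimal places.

The Pareto density is strictly decreasing on [x_m, ∞), so the mode is x_m = 2.500.
Mean = α·x_m/(α−1) = 1.8·2.5/0.8 = 5.625.
Quadratic loss ⇒ the optimal estimator is the posterior mean.

5.625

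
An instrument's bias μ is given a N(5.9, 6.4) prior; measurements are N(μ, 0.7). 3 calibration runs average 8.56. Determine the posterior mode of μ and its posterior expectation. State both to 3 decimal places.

posterior mode = 8.466, posterior expectation = 8.466

Posterior for μ is Normal. Precision-weighted mean: (1/6.4·5.9 + 3/0.7·8.56) / (1/6.4 + 3/0.7) = 8.466.
A Normal posterior is symmetric, so mode = mean.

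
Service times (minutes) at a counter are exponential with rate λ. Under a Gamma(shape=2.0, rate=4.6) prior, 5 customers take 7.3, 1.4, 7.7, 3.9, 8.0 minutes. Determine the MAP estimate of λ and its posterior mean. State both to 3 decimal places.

Σ times = 28.3. Posterior: Gamma(shape = 2.0+5 = 7.0, rate = 4.6+28.3 = 32.9).
Mode = (α−1)/β = 6.0/32.9 = 0.182.
Mean = α/β = 7.0/32.9 = 0.213.
The mean is pulled above the mode by the posterior's right skew.

MAP = 0.182; posterior mean = 0.213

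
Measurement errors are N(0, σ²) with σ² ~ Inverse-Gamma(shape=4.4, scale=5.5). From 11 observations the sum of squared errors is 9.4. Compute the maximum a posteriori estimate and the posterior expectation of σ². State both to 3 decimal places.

σ²_MAP = 0.936, E[σ²|data] = 1.146

Posterior: Inverse-Gamma(shape = 4.4+11/2 = 9.9, scale = 5.5+9.4/2 = 10.2).
Mode = β/(α+1) = 10.2/10.9 = 0.936.
Mean = β/(α−1) = 10.2/8.9 = 1.146.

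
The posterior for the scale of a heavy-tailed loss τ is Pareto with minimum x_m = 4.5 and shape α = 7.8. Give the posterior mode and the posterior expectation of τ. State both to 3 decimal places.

The Pareto density is strictly decreasing on [x_m, ∞), so the mode is x_m = 4.500.
Mean = α·x_m/(α−1) = 7.8·4.5/6.8 = 5.162.
The mean is pulled above the mode by the posterior's right skew.

MAP: 4.500. Posterior mean: 5.162.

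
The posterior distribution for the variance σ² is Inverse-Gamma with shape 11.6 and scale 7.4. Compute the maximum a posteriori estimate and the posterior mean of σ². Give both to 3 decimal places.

MAP = 0.587, posterior mean = 0.698

Mode = β/(α+1) = 7.4/12.6 = 0.587.
Mean = β/(α−1) = 7.4/10.6 = 0.698.
Right-skewed posterior ⇒ mode < mean.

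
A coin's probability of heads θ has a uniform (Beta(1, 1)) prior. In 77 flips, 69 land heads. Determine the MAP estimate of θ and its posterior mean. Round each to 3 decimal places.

Posterior: Beta(1+69, 1+8) = Beta(70, 9).
Mode = (70−1)/(70+9−2) = 69/77 = 0.896.
Mean = 70/(70+9) = 70/79 = 0.886.

θ_MAP = 0.896, E[θ|data] = 0.886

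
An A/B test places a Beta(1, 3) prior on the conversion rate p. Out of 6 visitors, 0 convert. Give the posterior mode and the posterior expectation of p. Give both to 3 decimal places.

p_MAP = 0.000, E[p|data] = 0.100

Posterior: Beta(1+0, 3+6) = Beta(1, 9).
Since α = 1 ≤ 1 and β > 1, the Beta density is monotone decreasing on [0,1]; the mode is at 0.
Mean = 1/(1+9) = 0.100.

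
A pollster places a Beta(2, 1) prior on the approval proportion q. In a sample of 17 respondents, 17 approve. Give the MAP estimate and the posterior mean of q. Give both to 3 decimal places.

Posterior: Beta(2+17, 1+0) = Beta(19, 1).
Since β = 1 ≤ 1 and α > 1, the Beta density is monotone increasing on [0,1]; the mode is at 1.
Mean = 19/(19+1) = 0.950.

MAP estimate = 1.000, posterior mean = 0.950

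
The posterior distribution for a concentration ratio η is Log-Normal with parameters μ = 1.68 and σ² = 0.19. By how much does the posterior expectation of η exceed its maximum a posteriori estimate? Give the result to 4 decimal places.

1.4632

Mode = exp(μ − σ²) = exp(1.49) = 4.4371.
Mean = exp(μ + σ²/2) = exp(1.775) = 5.9003.
Difference = 5.9003 − 4.4371 = 1.4632.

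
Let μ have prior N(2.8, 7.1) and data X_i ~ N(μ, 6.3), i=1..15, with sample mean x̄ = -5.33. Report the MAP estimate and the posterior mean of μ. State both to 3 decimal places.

MAP = -4.876; posterior mean = -4.876

Posterior for μ is Normal. Precision-weighted mean: (1/7.1·2.8 + 15/6.3·-5.33) / (1/7.1 + 15/6.3) = -4.876.
A Normal posterior is symmetric, so mode = mean.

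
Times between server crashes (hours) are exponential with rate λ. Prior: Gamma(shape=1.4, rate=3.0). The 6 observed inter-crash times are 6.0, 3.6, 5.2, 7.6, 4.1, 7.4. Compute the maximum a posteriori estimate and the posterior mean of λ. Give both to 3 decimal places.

λ_MAP = 0.173, E[λ|data] = 0.201

Σ times = 33.9. Posterior: Gamma(shape = 1.4+6 = 7.4, rate = 3.0+33.9 = 36.9).
Mode = (α−1)/β = 6.4/36.9 = 0.173.
Mean = α/β = 7.4/36.9 = 0.201.
The posterior is right-skewed, so the mean exceeds the mode.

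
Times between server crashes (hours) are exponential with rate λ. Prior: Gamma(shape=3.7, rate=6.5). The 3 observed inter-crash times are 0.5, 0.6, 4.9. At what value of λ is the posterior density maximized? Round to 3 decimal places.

0.456

Σ times = 6.0. Posterior: Gamma(shape = 3.7+3 = 6.7, rate = 6.5+6.0 = 12.5).
Mode = (α−1)/β = 5.7/12.5 = 0.456.
Mean = α/β = 6.7/12.5 = 0.536.
This is the posterior mode — the MAP estimate.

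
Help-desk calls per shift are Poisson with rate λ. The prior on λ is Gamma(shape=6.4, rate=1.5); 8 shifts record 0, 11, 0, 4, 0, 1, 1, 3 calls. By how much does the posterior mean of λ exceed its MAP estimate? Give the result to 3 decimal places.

0.105

Σ counts = 20. Posterior: Gamma(shape = 6.4+20 = 26.4, rate = 1.5+8 = 9.5).
Mode = (α−1)/β = 25.4/9.5 = 2.674.
Mean = α/β = 26.4/9.5 = 2.779.
Difference = 2.779 − 2.674 = 0.105.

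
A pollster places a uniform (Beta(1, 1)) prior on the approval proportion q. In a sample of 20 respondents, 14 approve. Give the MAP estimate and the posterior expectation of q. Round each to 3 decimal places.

MAP = 0.700; posterior mean = 0.682

Posterior: Beta(1+14, 1+6) = Beta(15, 7).
Mode = (15−1)/(15+7−2) = 14/20 = 0.700.
Mean = 15/(15+7) = 15/22 = 0.682.
The mean is pulled below the mode by the posterior's left skew.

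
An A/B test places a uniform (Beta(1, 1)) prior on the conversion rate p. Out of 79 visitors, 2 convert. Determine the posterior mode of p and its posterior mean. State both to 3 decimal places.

MAP = 0.025; posterior mean = 0.037

Posterior: Beta(1+2, 1+77) = Beta(3, 78).
Mode = (3−1)/(3+78−2) = 2/79 = 0.025.
With a flat prior the MAP equals the MLE, 2/79.
Mean = 3/(3+78) = 3/81 = 0.037.
Right-skewed posterior ⇒ mode < mean.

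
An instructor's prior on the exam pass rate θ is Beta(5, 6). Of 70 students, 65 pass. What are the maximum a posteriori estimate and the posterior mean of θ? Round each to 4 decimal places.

maximum a posteriori estimate = 0.8734, posterior mean = 0.8642

Posterior: Beta(5+65, 6+5) = Beta(70, 11).
Mode = (70−1)/(70+11−2) = 69/79 = 0.8734.
Mean = 70/(70+11) = 70/81 = 0.8642.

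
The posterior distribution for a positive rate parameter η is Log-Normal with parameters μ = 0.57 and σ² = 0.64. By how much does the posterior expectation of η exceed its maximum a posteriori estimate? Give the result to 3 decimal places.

Mode = exp(μ − σ²) = exp(-0.07) = 0.932.
Mean = exp(μ + σ²/2) = exp(0.890) = 2.435.
Difference = 2.435 − 0.932 = 1.503.

1.503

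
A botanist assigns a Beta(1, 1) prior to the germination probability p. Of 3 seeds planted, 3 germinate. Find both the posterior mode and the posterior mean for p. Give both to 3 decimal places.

Posterior: Beta(1+3, 1+0) = Beta(4, 1).
Since β = 1 ≤ 1 and α > 1, the Beta density is monotone increasing on [0,1]; the mode is at 1.
Mean = 4/(4+1) = 0.800.

MAP: 1.000. Posterior mean: 0.800.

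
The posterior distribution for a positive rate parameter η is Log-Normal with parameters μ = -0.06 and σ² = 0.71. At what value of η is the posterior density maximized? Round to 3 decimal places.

Mode = exp(μ − σ²) = exp(-0.77) = 0.463.
Mean = exp(μ + σ²/2) = exp(0.295) = 1.343.
This is the posterior mode — the MAP estimate.

0.463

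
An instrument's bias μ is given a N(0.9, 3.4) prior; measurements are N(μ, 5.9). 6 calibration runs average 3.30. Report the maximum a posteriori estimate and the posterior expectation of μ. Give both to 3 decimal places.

Posterior for μ is Normal. Precision-weighted mean: (1/3.4·0.9 + 6/5.9·3.30) / (1/3.4 + 6/5.9) = 2.762.
A Normal posterior is symmetric, so mode = mean.

μ_MAP = 2.762, E[μ|data] = 2.762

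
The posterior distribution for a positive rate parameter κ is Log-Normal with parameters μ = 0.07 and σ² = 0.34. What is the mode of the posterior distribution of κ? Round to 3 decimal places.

0.763

Mode = exp(μ − σ²) = exp(-0.27) = 0.763.
Mean = exp(μ + σ²/2) = exp(0.240) = 1.271.
This is the posterior mode — the MAP estimate.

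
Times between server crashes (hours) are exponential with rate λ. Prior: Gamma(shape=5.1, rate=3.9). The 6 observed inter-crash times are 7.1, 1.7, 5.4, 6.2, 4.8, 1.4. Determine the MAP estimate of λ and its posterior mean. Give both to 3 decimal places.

Σ times = 26.6. Posterior: Gamma(shape = 5.1+6 = 11.1, rate = 3.9+26.6 = 30.5).
Mode = (α−1)/β = 10.1/30.5 = 0.331.
Mean = α/β = 11.1/30.5 = 0.364.

λ_MAP = 0.331, E[λ|data] = 0.364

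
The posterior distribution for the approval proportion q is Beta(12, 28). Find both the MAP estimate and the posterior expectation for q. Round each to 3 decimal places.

Mode = (12−1)/(12+28−2) = 11/38 = 0.289.
Mean = 12/(12+28) = 12/40 = 0.300.

q_MAP = 0.289, E[q|data] = 0.300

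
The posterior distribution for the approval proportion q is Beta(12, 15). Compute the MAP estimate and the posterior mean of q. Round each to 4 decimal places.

MAP estimate = 0.4400, posterior mean = 0.4444

Mode = (12−1)/(12+15−2) = 11/25 = 0.4400.
Mean = 12/(12+15) = 12/27 = 0.4444.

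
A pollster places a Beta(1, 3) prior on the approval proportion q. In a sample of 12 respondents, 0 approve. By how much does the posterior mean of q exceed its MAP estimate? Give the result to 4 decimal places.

0.0625

Posterior: Beta(1+0, 3+12) = Beta(1, 15).
Since α = 1 ≤ 1 and β > 1, the Beta density is monotone decreasing on [0,1]; the mode is at 0.
Mean = 1/(1+15) = 0.0625.
Difference = 0.0625 − 0.0000 = 0.0625.
Mean > mode: the posterior has a right tail.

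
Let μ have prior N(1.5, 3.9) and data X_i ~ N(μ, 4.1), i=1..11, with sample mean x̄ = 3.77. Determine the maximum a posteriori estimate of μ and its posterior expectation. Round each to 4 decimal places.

Posterior for μ is Normal. Precision-weighted mean: (1/3.9·1.5 + 11/4.1·3.77) / (1/3.9 + 11/4.1) = 3.5720.
A Normal posterior is symmetric, so mode = mean.

μ_MAP = 3.5720, E[μ|data] = 3.5720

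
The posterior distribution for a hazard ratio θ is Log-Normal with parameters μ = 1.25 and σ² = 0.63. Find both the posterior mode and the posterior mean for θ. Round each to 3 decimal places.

Mode = exp(μ − σ²) = exp(0.62) = 1.859.
Mean = exp(μ + σ²/2) = exp(1.565) = 4.783.
Mean > mode: the posterior has a right tail.

θ_MAP = 1.859, E[θ|data] = 4.783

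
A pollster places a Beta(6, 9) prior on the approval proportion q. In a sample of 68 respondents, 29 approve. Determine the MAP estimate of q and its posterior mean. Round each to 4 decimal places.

MAP estimate = 0.4198, posterior mean = 0.4217

Posterior: Beta(6+29, 9+39) = Beta(35, 48).
Mode = (35−1)/(35+48−2) = 34/81 = 0.4198.
Mean = 35/(35+48) = 35/83 = 0.4217.
Mean > mode: the posterior has a right tail.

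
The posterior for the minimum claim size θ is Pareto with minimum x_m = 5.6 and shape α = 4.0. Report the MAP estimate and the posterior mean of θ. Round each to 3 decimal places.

MAP: 5.600. Posterior mean: 7.467.

The Pareto density is strictly decreasing on [x_m, ∞), so the mode is x_m = 5.600.
Mean = α·x_m/(α−1) = 4.0·5.6/3.0 = 7.467.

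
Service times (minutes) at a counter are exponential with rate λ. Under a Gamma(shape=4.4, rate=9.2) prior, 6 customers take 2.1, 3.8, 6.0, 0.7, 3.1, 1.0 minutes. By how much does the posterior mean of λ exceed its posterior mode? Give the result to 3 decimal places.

0.039

Σ times = 16.7. Posterior: Gamma(shape = 4.4+6 = 10.4, rate = 9.2+16.7 = 25.9).
Mode = (α−1)/β = 9.4/25.9 = 0.363.
Mean = α/β = 10.4/25.9 = 0.402.
Difference = 0.402 − 0.363 = 0.039.
Mean > mode: the posterior has a right tail.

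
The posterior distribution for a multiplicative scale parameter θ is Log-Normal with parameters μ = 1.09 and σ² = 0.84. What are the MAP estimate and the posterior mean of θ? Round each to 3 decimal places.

Mode = exp(μ − σ²) = exp(0.25) = 1.284.
Mean = exp(μ + σ²/2) = exp(1.510) = 4.527.

MAP = 1.284, posterior mean = 4.527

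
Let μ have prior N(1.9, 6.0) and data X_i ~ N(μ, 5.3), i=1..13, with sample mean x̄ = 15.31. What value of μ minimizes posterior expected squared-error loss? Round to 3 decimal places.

14.457

Posterior for μ is Normal. Precision-weighted mean: (1/6.0·1.9 + 13/5.3·15.31) / (1/6.0 + 13/5.3) = 14.457.
A Normal posterior is symmetric, so mode = mean.
Squared-error loss ⇒ the optimal estimator is the posterior mean.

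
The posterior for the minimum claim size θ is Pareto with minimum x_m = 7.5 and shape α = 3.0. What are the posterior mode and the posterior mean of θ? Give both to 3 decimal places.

The Pareto density is strictly decreasing on [x_m, ∞), so the mode is x_m = 7.500.
Mean = α·x_m/(α−1) = 3.0·7.5/2.0 = 11.250.
Right-skewed posterior ⇒ mode < mean.

MAP: 7.500. Posterior mean: 11.250.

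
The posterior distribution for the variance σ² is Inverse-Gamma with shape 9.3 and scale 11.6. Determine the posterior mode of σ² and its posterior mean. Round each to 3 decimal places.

Mode = β/(α+1) = 11.6/10.3 = 1.126.
Mean = β/(α−1) = 11.6/8.3 = 1.398.
Right-skewed posterior ⇒ mode < mean.

MAP = 1.126; posterior mean = 1.398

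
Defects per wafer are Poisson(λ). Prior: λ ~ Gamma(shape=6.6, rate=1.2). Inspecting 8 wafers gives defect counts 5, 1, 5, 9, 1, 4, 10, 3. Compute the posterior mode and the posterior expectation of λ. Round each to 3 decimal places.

Σ counts = 38. Posterior: Gamma(shape = 6.6+38 = 44.6, rate = 1.2+8 = 9.2).
Mode = (α−1)/β = 43.6/9.2 = 4.739.
Mean = α/β = 44.6/9.2 = 4.848.
Right-skewed posterior ⇒ mode < mean.

MAP = 4.739, posterior mean = 4.848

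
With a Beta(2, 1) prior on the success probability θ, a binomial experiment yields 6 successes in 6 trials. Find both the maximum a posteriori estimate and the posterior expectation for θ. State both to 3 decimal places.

Posterior: Beta(2+6, 1+0) = Beta(8, 1).
Since β = 1 ≤ 1 and α > 1, the Beta density is monotone increasing on [0,1]; the mode is at 1.
Mean = 8/(8+1) = 0.889.
The mean is pulled below the mode by the posterior's left skew.

MAP: 1.000. Posterior mean: 0.889.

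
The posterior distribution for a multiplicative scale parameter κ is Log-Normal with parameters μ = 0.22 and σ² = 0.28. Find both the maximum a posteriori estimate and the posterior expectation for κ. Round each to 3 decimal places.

MAP = 0.942; posterior mean = 1.433

Mode = exp(μ − σ²) = exp(-0.06) = 0.942.
Mean = exp(μ + σ²/2) = exp(0.360) = 1.433.
The posterior is right-skewed, so the mean exceeds the mode.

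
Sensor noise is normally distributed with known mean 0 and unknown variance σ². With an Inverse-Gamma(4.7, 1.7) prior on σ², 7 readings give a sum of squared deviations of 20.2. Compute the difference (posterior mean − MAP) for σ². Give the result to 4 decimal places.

Posterior: Inverse-Gamma(shape = 4.7+7/2 = 8.2, scale = 1.7+20.2/2 = 11.8).
Mode = β/(α+1) = 11.8/9.2 = 1.2826.
Mean = β/(α−1) = 11.8/7.2 = 1.6389.
Difference = 1.6389 − 1.2826 = 0.3563.

0.3563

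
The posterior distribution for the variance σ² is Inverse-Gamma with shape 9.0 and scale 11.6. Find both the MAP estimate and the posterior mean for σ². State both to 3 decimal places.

Mode = β/(α+1) = 11.6/10.0 = 1.160.
Mean = β/(α−1) = 11.6/8.0 = 1.450.

MAP: 1.160. Posterior mean: 1.450.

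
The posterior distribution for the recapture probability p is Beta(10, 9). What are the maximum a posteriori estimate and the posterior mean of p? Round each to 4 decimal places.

MAP: 0.5294. Posterior mean: 0.5263.

Mode = (10−1)/(10+9−2) = 9/17 = 0.5294.
Mean = 10/(10+9) = 10/19 = 0.5263.
Left-skewed posterior ⇒ mean < mode.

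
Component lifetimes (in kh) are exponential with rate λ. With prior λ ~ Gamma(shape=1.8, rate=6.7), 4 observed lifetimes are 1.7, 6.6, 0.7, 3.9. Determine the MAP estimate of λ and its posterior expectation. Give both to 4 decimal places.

λ_MAP = 0.2449, E[λ|data] = 0.2959

Σ times = 12.9. Posterior: Gamma(shape = 1.8+4 = 5.8, rate = 6.7+12.9 = 19.6).
Mode = (α−1)/β = 4.8/19.6 = 0.2449.
Mean = α/β = 5.8/19.6 = 0.2959.
The mean is pulled above the mode by the posterior's right skew.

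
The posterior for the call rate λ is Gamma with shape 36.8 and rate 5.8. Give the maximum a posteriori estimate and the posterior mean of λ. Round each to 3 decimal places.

MAP: 6.172. Posterior mean: 6.345.

Mode = (α−1)/β = 35.8/5.8 = 6.172.
Mean = α/β = 36.8/5.8 = 6.345.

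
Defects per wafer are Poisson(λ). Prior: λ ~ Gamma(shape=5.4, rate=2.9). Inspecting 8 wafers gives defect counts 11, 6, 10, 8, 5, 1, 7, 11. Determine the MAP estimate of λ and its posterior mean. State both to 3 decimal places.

MAP: 5.817. Posterior mean: 5.908.

Σ counts = 59. Posterior: Gamma(shape = 5.4+59 = 64.4, rate = 2.9+8 = 10.9).
Mode = (α−1)/β = 63.4/10.9 = 5.817.
Mean = α/β = 64.4/10.9 = 5.908.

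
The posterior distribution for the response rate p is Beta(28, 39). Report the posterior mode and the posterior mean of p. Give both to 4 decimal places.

Mode = (28−1)/(28+39−2) = 27/65 = 0.4154.
Mean = 28/(28+39) = 28/67 = 0.4179.

MAP: 0.4154. Posterior mean: 0.4179.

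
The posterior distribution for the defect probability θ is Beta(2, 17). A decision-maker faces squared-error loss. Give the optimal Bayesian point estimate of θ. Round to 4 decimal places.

Mode = (2−1)/(2+17−2) = 1/17 = 0.0588.
Mean = 2/(2+17) = 2/19 = 0.1053.
Squared-error loss ⇒ the optimal estimator is the posterior mean.

0.1053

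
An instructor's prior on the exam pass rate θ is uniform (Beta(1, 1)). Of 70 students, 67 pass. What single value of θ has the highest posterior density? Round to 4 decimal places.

Posterior: Beta(1+67, 1+3) = Beta(68, 4).
Mode = (68−1)/(68+4−2) = 67/70 = 0.9571.
With a flat prior the MAP equals the MLE, 67/70.
Mean = 68/(68+4) = 68/72 = 0.9444.
This is the posterior mode — the MAP estimate.

0.9571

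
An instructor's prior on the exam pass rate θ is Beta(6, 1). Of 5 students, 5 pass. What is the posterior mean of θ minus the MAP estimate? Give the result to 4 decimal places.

Posterior: Beta(6+5, 1+0) = Beta(11, 1).
Since β = 1 ≤ 1 and α > 1, the Beta density is monotone increasing on [0,1]; the mode is at 1.
Mean = 11/(11+1) = 0.9167.
Difference = 0.9167 − 1.0000 = -0.0833.

-0.0833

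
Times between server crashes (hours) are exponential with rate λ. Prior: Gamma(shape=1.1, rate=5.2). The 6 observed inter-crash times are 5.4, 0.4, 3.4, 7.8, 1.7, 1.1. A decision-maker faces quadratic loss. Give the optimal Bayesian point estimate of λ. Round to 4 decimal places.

Σ times = 19.8. Posterior: Gamma(shape = 1.1+6 = 7.1, rate = 5.2+19.8 = 25.0).
Mode = (α−1)/β = 6.1/25.0 = 0.2440.
Mean = α/β = 7.1/25.0 = 0.2840.
Quadratic loss ⇒ the optimal estimator is the posterior mean.

0.2840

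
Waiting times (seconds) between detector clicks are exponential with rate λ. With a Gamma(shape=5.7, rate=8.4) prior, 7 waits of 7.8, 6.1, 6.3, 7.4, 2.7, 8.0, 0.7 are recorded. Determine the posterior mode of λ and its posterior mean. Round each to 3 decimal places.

Σ times = 39.0. Posterior: Gamma(shape = 5.7+7 = 12.7, rate = 8.4+39.0 = 47.4).
Mode = (α−1)/β = 11.7/47.4 = 0.247.
Mean = α/β = 12.7/47.4 = 0.268.
The posterior is right-skewed, so the mean exceeds the mode.

MAP: 0.247. Posterior mean: 0.268.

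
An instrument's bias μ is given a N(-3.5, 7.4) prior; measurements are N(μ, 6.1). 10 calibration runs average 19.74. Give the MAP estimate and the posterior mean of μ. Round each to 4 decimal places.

μ_MAP = 17.9702, E[μ|data] = 17.9702

Posterior for μ is Normal. Precision-weighted mean: (1/7.4·-3.5 + 10/6.1·19.74) / (1/7.4 + 10/6.1) = 17.9702.
A Normal posterior is symmetric, so mode = mean.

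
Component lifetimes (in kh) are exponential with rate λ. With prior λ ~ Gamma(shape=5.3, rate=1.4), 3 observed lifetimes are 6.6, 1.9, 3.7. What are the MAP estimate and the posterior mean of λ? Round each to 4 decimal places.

Σ times = 12.2. Posterior: Gamma(shape = 5.3+3 = 8.3, rate = 1.4+12.2 = 13.6).
Mode = (α−1)/β = 7.3/13.6 = 0.5368.
Mean = α/β = 8.3/13.6 = 0.6103.
Right-skewed posterior ⇒ mode < mean.

MAP estimate = 0.5368, posterior mean = 0.6103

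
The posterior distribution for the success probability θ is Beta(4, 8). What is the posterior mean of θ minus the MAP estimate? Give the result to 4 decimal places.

Mode = (4−1)/(4+8−2) = 3/10 = 0.3000.
Mean = 4/(4+8) = 4/12 = 0.3333.
Difference = 0.3333 − 0.3000 = 0.0333.

0.0333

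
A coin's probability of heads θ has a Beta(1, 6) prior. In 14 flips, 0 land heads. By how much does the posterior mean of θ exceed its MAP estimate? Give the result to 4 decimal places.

0.0476

Posterior: Beta(1+0, 6+14) = Beta(1, 20).
Since α = 1 ≤ 1 and β > 1, the Beta density is monotone decreasing on [0,1]; the mode is at 0.
Mean = 1/(1+20) = 0.0476.
Difference = 0.0476 − 0.0000 = 0.0476.
The posterior is right-skewed, so the mean exceeds the mode.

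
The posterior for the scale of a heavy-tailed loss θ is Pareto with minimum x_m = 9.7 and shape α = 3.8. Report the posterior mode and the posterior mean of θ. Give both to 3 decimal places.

The Pareto density is strictly decreasing on [x_m, ∞), so the mode is x_m = 9.700.
Mean = α·x_m/(α−1) = 3.8·9.7/2.8 = 13.164.

θ_MAP = 9.700, E[θ|data] = 13.164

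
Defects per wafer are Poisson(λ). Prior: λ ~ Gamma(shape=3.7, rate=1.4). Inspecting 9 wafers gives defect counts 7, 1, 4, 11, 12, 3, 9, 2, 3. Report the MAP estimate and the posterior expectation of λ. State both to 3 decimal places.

Σ counts = 52. Posterior: Gamma(shape = 3.7+52 = 55.7, rate = 1.4+9 = 10.4).
Mode = (α−1)/β = 54.7/10.4 = 5.260.
Mean = α/β = 55.7/10.4 = 5.356.

MAP = 5.260; posterior mean = 5.356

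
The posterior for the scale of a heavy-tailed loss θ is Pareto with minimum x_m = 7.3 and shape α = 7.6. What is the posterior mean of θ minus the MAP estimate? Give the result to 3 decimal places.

The Pareto density is strictly decreasing on [x_m, ∞), so the mode is x_m = 7.300.
Mean = α·x_m/(α−1) = 7.6·7.3/6.6 = 8.406.
Difference = 8.406 − 7.300 = 1.106.

1.106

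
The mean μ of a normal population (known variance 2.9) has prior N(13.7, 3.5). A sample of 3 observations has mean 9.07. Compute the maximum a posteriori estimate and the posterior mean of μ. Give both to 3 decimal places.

μ_MAP = 10.072, E[μ|data] = 10.072

Posterior for μ is Normal. Precision-weighted mean: (1/3.5·13.7 + 3/2.9·9.07) / (1/3.5 + 3/2.9) = 10.072.
A Normal posterior is symmetric, so mode = mean.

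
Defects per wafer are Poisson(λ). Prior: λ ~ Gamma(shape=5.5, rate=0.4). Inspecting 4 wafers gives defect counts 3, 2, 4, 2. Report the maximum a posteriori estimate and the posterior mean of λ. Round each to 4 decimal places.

Σ counts = 11. Posterior: Gamma(shape = 5.5+11 = 16.5, rate = 0.4+4 = 4.4).
Mode = (α−1)/β = 15.5/4.4 = 3.5227.
Mean = α/β = 16.5/4.4 = 3.7500.
The mean is pulled above the mode by the posterior's right skew.

MAP: 3.5227. Posterior mean: 3.7500.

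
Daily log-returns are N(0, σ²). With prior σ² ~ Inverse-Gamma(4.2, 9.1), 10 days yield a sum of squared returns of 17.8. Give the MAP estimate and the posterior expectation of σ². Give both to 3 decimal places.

Posterior: Inverse-Gamma(shape = 4.2+10/2 = 9.2, scale = 9.1+17.8/2 = 18.0).
Mode = β/(α+1) = 18.0/10.2 = 1.765.
Mean = β/(α−1) = 18.0/8.2 = 2.195.

MAP: 1.765. Posterior mean: 2.195.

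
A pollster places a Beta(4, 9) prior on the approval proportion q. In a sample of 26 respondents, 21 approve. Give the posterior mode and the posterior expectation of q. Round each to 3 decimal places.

Posterior: Beta(4+21, 9+5) = Beta(25, 14).
Mode = (25−1)/(25+14−2) = 24/37 = 0.649.
Mean = 25/(25+14) = 25/39 = 0.641.
Left-skewed posterior ⇒ mean < mode.

MAP: 0.649. Posterior mean: 0.641.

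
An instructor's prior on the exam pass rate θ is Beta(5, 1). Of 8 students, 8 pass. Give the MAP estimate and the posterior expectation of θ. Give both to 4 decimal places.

Posterior: Beta(5+8, 1+0) = Beta(13, 1).
Since β = 1 ≤ 1 and α > 1, the Beta density is monotone increasing on [0,1]; the mode is at 1.
Mean = 13/(13+1) = 0.9286.

θ_MAP = 1.0000, E[θ|data] = 0.9286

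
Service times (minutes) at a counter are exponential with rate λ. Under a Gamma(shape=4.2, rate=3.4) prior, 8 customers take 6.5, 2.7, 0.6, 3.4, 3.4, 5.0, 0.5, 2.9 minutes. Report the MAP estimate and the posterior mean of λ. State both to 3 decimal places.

MAP: 0.394. Posterior mean: 0.430.

Σ times = 25.0. Posterior: Gamma(shape = 4.2+8 = 12.2, rate = 3.4+25.0 = 28.4).
Mode = (α−1)/β = 11.2/28.4 = 0.394.
Mean = α/β = 12.2/28.4 = 0.430.
Right-skewed posterior ⇒ mode < mean.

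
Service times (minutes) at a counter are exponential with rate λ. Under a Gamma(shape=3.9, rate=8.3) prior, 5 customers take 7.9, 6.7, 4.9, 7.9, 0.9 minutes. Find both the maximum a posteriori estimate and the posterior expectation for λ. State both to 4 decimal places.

Σ times = 28.3. Posterior: Gamma(shape = 3.9+5 = 8.9, rate = 8.3+28.3 = 36.6).
Mode = (α−1)/β = 7.9/36.6 = 0.2158.
Mean = α/β = 8.9/36.6 = 0.2432.

MAP = 0.2158; posterior mean = 0.2432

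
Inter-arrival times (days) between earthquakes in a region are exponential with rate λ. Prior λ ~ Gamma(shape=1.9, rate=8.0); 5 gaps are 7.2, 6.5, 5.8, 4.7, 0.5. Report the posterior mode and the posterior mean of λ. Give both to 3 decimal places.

posterior mode = 0.180, posterior mean = 0.211

Σ times = 24.7. Posterior: Gamma(shape = 1.9+5 = 6.9, rate = 8.0+24.7 = 32.7).
Mode = (α−1)/β = 5.9/32.7 = 0.180.
Mean = α/β = 6.9/32.7 = 0.211.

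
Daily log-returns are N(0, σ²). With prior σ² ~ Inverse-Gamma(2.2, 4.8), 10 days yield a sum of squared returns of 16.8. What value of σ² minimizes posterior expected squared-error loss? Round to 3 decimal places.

2.129

Posterior: Inverse-Gamma(shape = 2.2+10/2 = 7.2, scale = 4.8+16.8/2 = 13.2).
Mode = β/(α+1) = 13.2/8.2 = 1.610.
Mean = β/(α−1) = 13.2/6.2 = 2.129.
Squared-error loss ⇒ the optimal estimator is the posterior mean.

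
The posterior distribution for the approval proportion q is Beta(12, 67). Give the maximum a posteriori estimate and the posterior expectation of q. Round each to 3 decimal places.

Mode = (12−1)/(12+67−2) = 11/77 = 0.143.
Mean = 12/(12+67) = 12/79 = 0.152.

q_MAP = 0.143, E[q|data] = 0.152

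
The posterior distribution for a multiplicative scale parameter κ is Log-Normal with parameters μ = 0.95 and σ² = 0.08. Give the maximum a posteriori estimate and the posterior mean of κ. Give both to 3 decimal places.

Mode = exp(μ − σ²) = exp(0.87) = 2.387.
Mean = exp(μ + σ²/2) = exp(0.990) = 2.691.
The posterior is right-skewed, so the mean exceeds the mode.

MAP = 2.387, posterior mean = 2.691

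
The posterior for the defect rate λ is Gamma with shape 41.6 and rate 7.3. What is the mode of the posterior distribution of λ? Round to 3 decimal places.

Mode = (α−1)/β = 40.6/7.3 = 5.562.
Mean = α/β = 41.6/7.3 = 5.699.
This is the posterior mode — the MAP estimate.

5.562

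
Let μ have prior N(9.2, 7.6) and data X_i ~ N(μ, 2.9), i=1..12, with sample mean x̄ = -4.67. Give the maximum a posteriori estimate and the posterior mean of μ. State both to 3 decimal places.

Posterior for μ is Normal. Precision-weighted mean: (1/7.6·9.2 + 12/2.9·-4.67) / (1/7.6 + 12/2.9) = -4.243.
A Normal posterior is symmetric, so mode = mean.

MAP: -4.243. Posterior mean: -4.243.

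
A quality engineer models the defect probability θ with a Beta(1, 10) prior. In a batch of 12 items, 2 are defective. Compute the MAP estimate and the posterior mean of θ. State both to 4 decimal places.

Posterior: Beta(1+2, 10+10) = Beta(3, 20).
Mode = (3−1)/(3+20−2) = 2/21 = 0.0952.
Mean = 3/(3+20) = 3/23 = 0.1304.
Mean > mode: the posterior has a right tail.

MAP: 0.0952. Posterior mean: 0.1304.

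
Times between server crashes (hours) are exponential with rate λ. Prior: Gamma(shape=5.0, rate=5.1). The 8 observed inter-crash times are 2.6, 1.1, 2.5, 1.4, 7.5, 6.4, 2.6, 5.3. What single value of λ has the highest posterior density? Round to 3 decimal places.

0.348

Σ times = 29.4. Posterior: Gamma(shape = 5.0+8 = 13.0, rate = 5.1+29.4 = 34.5).
Mode = (α−1)/β = 12.0/34.5 = 0.348.
Mean = α/β = 13.0/34.5 = 0.377.
This is the posterior mode — the MAP estimate.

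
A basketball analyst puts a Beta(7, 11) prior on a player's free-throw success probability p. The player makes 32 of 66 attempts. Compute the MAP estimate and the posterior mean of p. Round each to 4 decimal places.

MAP = 0.4634, posterior mean = 0.4643

Posterior: Beta(7+32, 11+34) = Beta(39, 45).
Mode = (39−1)/(39+45−2) = 38/82 = 0.4634.
Mean = 39/(39+45) = 39/84 = 0.4643.
The mean is pulled above the mode by the posterior's right skew.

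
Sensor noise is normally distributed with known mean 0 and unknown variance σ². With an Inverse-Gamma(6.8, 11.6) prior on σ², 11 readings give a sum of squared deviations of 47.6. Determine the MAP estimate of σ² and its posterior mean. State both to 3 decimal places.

Posterior: Inverse-Gamma(shape = 6.8+11/2 = 12.3, scale = 11.6+47.6/2 = 35.4).
Mode = β/(α+1) = 35.4/13.3 = 2.662.
Mean = β/(α−1) = 35.4/11.3 = 3.133.
Right-skewed posterior ⇒ mode < mean.

MAP: 2.662. Posterior mean: 3.133.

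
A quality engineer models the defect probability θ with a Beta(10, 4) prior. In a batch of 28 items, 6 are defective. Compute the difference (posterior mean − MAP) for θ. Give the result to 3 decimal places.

0.006

Posterior: Beta(10+6, 4+22) = Beta(16, 26).
Mode = (16−1)/(16+26−2) = 15/40 = 0.375.
Mean = 16/(16+26) = 16/42 = 0.381.
Difference = 0.381 − 0.375 = 0.006.
The posterior is right-skewed, so the mean exceeds the mode.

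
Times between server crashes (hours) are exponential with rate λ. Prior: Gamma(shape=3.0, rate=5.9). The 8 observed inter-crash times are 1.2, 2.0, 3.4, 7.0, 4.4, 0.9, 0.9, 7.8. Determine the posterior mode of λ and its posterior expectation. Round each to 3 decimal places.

λ_MAP = 0.299, E[λ|data] = 0.328

Σ times = 27.6. Posterior: Gamma(shape = 3.0+8 = 11.0, rate = 5.9+27.6 = 33.5).
Mode = (α−1)/β = 10.0/33.5 = 0.299.
Mean = α/β = 11.0/33.5 = 0.328.
Right-skewed posterior ⇒ mode < mean.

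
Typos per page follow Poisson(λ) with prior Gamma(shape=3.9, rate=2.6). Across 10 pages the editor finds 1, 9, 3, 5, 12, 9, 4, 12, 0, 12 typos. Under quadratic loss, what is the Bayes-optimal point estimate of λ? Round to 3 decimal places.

5.627

Σ counts = 67. Posterior: Gamma(shape = 3.9+67 = 70.9, rate = 2.6+10 = 12.6).
Mode = (α−1)/β = 69.9/12.6 = 5.548.
Mean = α/β = 70.9/12.6 = 5.627.
Quadratic loss ⇒ the optimal estimator is the posterior mean.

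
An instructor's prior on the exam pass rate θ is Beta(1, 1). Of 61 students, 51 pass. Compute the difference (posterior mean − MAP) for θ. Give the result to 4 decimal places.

Posterior: Beta(1+51, 1+10) = Beta(52, 11).
Mode = (52−1)/(52+11−2) = 51/61 = 0.8361.
With a flat prior the MAP equals the MLE, 51/61.
Mean = 52/(52+11) = 52/63 = 0.8254.
Difference = 0.8254 − 0.8361 = -0.0107.
Left-skewed posterior ⇒ mean < mode.

-0.0107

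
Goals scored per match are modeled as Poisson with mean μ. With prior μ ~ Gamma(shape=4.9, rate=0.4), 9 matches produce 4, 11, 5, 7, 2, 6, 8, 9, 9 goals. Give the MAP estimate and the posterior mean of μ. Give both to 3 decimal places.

Σ counts = 61. Posterior: Gamma(shape = 4.9+61 = 65.9, rate = 0.4+9 = 9.4).
Mode = (α−1)/β = 64.9/9.4 = 6.904.
Mean = α/β = 65.9/9.4 = 7.011.

μ_MAP = 6.904, E[μ|data] = 7.011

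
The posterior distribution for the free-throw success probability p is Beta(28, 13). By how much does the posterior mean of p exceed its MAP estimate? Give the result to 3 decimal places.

-0.009

Mode = (28−1)/(28+13−2) = 27/39 = 0.692.
Mean = 28/(28+13) = 28/41 = 0.683.
Difference = 0.683 − 0.692 = -0.009.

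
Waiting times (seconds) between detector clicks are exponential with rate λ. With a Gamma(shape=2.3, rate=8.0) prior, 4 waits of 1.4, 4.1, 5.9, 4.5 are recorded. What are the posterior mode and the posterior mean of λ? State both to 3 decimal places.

MAP = 0.222, posterior mean = 0.264

Σ times = 15.9. Posterior: Gamma(shape = 2.3+4 = 6.3, rate = 8.0+15.9 = 23.9).
Mode = (α−1)/β = 5.3/23.9 = 0.222.
Mean = α/β = 6.3/23.9 = 0.264.
The posterior is right-skewed, so the mean exceeds the mode.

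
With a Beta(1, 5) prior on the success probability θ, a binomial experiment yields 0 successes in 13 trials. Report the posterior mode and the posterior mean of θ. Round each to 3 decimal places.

Posterior: Beta(1+0, 5+13) = Beta(1, 18).
Since α = 1 ≤ 1 and β > 1, the Beta density is monotone decreasing on [0,1]; the mode is at 0.
Mean = 1/(1+18) = 0.053.
The mean is pulled above the mode by the posterior's right skew.

MAP: 0.000. Posterior mean: 0.053.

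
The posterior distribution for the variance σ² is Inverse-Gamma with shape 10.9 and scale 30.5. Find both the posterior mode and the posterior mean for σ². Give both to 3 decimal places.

Mode = β/(α+1) = 30.5/11.9 = 2.563.
Mean = β/(α−1) = 30.5/9.9 = 3.081.

posterior mode = 2.563, posterior mean = 3.081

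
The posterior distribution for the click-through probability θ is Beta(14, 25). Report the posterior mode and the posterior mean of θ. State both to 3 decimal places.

MAP: 0.351. Posterior mean: 0.359.

Mode = (14−1)/(14+25−2) = 13/37 = 0.351.
Mean = 14/(14+25) = 14/39 = 0.359.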